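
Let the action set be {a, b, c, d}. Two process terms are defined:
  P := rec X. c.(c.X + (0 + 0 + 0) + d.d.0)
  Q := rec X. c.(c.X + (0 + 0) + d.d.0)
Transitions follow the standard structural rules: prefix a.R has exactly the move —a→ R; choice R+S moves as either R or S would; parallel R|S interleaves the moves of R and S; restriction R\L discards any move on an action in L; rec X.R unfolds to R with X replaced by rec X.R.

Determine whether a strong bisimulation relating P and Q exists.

bisimilar

LTS(P): 4 reachable states
  m0 = rec X. c.(c.X + (0 + 0 + 0) + d.d.0) ⊢ --c--▸ m1
  m1 = c.(rec X. c.(c.X + (0 + 0 + 0) + d.d.0)) + (0 + 0 + 0) + d.d.0 ⊢ --c--▸ m0, --d--▸ m2
  m2 = d.0 ⊢ --d--▸ m3
  m3 = 0 ⊢ (no moves)
LTS(Q): 4 reachable states
  n0 = rec X. c.(c.X + (0 + 0) + d.d.0) ⊢ --c--▸ n1
  n1 = c.(rec X. c.(c.X + (0 + 0) + d.d.0)) + (0 + 0) + d.d.0 ⊢ --c--▸ n0, --d--▸ n2
  n2 = d.0 ⊢ --d--▸ n3
  n3 = 0 ⊢ (no moves)
Partition-refinement fixed point:
  B0 = {m0, n0}
  B1 = {m1, n1}
  B2 = {m2, n2}
  B3 = {m3, n3}
m0 ∈ B0, n0 ∈ B0 → same block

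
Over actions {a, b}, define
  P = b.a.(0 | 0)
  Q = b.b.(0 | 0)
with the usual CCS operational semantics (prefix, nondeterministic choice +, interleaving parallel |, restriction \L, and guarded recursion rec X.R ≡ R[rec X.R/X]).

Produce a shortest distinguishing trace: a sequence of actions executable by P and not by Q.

ba

P's transition system — 3 states:
  m0 = b.a.(0 | 0) has moves —b→ m1
  m1 = a.(0 | 0) has moves —a→ m2
  m2 = 0 | 0 has moves ·
Q's transition system — 3 states:
  n0 = b.b.(0 | 0) has moves —b→ n1
  n1 = b.(0 | 0) has moves —b→ n2
  n2 = 0 | 0 has moves ·
Executing ba from P (initial set {m0}):
  after b @ step 1: {m1}
  after a @ step 2: {m2}
  ✓ P
Executing ba from Q (initial set {n0}):
  after b @ step 1: {n1}
  after a @ step 2: ∅  — Q cannot continue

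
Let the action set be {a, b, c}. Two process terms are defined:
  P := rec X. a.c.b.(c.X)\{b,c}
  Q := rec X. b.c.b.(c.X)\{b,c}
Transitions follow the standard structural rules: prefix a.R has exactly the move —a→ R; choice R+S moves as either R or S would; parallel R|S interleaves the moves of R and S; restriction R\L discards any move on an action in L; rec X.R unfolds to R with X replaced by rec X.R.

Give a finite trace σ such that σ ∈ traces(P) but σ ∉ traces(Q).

a

Reachable graph of P (4 states):
  m0 = rec X. a.c.b.(c.X)\{b,c} has moves ··a··> m1
  m1 = c.b.(c.(rec X. a.c.b.(c.X)\{b,c}))\{b,c} has moves ··c··> m2
  m2 = b.(c.(rec X. a.c.b.(c.X)\{b,c}))\{b,c} has moves ··b··> m3
  m3 = (c.(rec X. a.c.b.(c.X)\{b,c}))\{b,c} has moves ·
Reachable graph of Q (4 states):
  n0 = rec X. b.c.b.(c.X)\{b,c} has moves ··b··> n1
  n1 = c.b.(c.(rec X. b.c.b.(c.X)\{b,c}))\{b,c} has moves ··c··> n2
  n2 = b.(c.(rec X. b.c.b.(c.X)\{b,c}))\{b,c} has moves ··b··> n3
  n3 = (c.(rec X. b.c.b.(c.X)\{b,c}))\{b,c} has moves ·
Executing a from P (initial set {m0}):
  step 1 (a): {m1}
  P completes σ.
Executing a from Q (initial set {n0}):
  step 1 (a): ∅  — Q cannot continue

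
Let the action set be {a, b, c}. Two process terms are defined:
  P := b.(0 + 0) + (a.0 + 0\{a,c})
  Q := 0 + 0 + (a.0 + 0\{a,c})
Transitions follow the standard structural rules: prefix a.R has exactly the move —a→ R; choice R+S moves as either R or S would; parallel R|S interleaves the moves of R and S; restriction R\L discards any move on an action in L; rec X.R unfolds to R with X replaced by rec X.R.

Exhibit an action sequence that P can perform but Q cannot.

LTS(P): 3 reachable states
  s0 = b.(0 + 0) + (a.0 + 0\{a,c}) | -a-> s1, -b-> s2
  s1 = 0 | deadlocked
  s2 = 0 + 0 | deadlocked
LTS(Q): 2 reachable states
  t0 = 0 + 0 + (a.0 + 0\{a,c}) | -a-> t1
  t1 = 0 | deadlocked
Run σ = ⟨b⟩ on P: start {s0}
  step 1 (b): {s2}
  ✓ P
Run σ = ⟨b⟩ on Q: start {t0}
  step 1 (b): ∅ (Q stuck)

b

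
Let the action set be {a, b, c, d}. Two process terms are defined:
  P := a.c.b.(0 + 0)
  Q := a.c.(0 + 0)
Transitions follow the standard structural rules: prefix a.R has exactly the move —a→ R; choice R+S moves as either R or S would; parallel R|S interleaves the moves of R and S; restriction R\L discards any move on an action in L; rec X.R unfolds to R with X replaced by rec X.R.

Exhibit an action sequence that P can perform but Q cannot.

P's transition system — 4 states:
  p0 = a.c.b.(0 + 0) :: —a→ p1
  p1 = c.b.(0 + 0) :: —c→ p2
  p2 = b.(0 + 0) :: —b→ p3
  p3 = 0 + 0 :: ·
Q's transition system — 3 states:
  q0 = a.c.(0 + 0) :: —a→ q1
  q1 = c.(0 + 0) :: —c→ q2
  q2 = 0 + 0 :: ·
Executing acb from P (initial set {p0}):
  step 1 (a): {p1}
  step 2 (c): {p2}
  step 3 (b): {p3}
  — P admits the full trace.
Executing acb from Q (initial set {q0}):
  step 1 (a): {q1}
  step 2 (c): {q2}
  step 3 (b): ∅ (Q stuck)

acb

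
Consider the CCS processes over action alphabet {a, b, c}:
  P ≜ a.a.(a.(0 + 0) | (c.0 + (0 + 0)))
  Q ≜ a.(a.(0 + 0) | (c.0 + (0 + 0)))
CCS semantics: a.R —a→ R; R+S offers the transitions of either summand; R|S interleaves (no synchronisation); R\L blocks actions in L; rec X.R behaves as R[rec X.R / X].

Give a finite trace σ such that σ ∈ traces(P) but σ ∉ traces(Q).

aaa

Reachable graph of P (6 states):
  p0 = a.a.(a.(0 + 0) | (c.0 + (0 + 0))) :: --a--▸ p1
  p1 = a.(a.(0 + 0) | (c.0 + (0 + 0))) :: --a--▸ p2
  p2 = a.(0 + 0) | (c.0 + (0 + 0)) :: --a--▸ p3, --c--▸ p4
  p3 = (0 + 0) | (c.0 + (0 + 0)) :: --c--▸ p5
  p4 = a.(0 + 0) | 0 :: --a--▸ p5
  p5 = (0 + 0) | 0 :: deadlocked
Reachable graph of Q (5 states):
  q0 = a.(a.(0 + 0) | (c.0 + (0 + 0))) :: --a--▸ q1
  q1 = a.(0 + 0) | (c.0 + (0 + 0)) :: --a--▸ q2, --c--▸ q3
  q2 = (0 + 0) | (c.0 + (0 + 0)) :: --c--▸ q4
  q3 = a.(0 + 0) | 0 :: --a--▸ q4
  q4 = (0 + 0) | 0 :: deadlocked
Executing aaa from P (initial set {p0}):
  after a @ step 1: {p1}
  after a @ step 2: {p2}
  after a @ step 3: {p3}
  P completes σ.
Executing aaa from Q (initial set {q0}):
  after a @ step 1: {q1}
  after a @ step 2: {q2}
  after a @ step 3: no successor for Q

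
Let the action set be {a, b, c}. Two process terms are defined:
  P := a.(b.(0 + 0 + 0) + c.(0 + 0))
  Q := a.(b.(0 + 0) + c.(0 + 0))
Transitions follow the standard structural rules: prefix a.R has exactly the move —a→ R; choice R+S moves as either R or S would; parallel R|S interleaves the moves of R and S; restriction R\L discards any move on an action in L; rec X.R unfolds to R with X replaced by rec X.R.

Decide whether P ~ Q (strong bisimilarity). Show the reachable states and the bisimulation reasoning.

bisimilar

P's transition system — 4 states:
  s0 = a.(b.(0 + 0 + 0) + c.(0 + 0)) ⊢ =a=> s1
  s1 = b.(0 + 0 + 0) + c.(0 + 0) ⊢ =b=> s2, =c=> s3
  s2 = 0 + 0 + 0 ⊢ deadlocked
  s3 = 0 + 0 ⊢ deadlocked
Q's transition system — 3 states:
  t0 = a.(b.(0 + 0) + c.(0 + 0)) ⊢ =a=> t1
  t1 = b.(0 + 0) + c.(0 + 0) ⊢ =b=> t2, =c=> t2
  t2 = 0 + 0 ⊢ deadlocked
Coarsest stable partition (strong bisimilarity classes):
  B0 = {s0, t0}
  B1 = {s1, t1}
  B2 = {s2, s3, t2}
s0 ∈ B0, t0 ∈ B0 → same block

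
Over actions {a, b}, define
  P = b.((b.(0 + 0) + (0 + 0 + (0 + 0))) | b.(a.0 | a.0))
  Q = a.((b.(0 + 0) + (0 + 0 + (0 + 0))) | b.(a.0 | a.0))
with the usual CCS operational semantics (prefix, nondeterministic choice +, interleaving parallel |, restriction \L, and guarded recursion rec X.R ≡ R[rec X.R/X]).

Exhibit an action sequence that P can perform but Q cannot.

Reachable graph of P (11 states):
  u0 = b.((b.(0 + 0) + (0 + 0 + (0 + 0))) | b.(a.0 | a.0)) ⊢ —b→ u1
  u1 = (b.(0 + 0) + (0 + 0 + (0 + 0))) | b.(a.0 | a.0) ⊢ —b→ u2, —b→ u3
  u2 = (0 + 0) | b.(a.0 | a.0) ⊢ —b→ u4
  u3 = (b.(0 + 0) + (0 + 0 + (0 + 0))) | (a.0 | a.0) ⊢ —a→ u5, —a→ u6, —b→ u4
  u4 = (0 + 0) | (a.0 | a.0) ⊢ —a→ u7, —a→ u8
  u5 = (b.(0 + 0) + (0 + 0 + (0 + 0))) | (0 | a.0) ⊢ —a→ u9, —b→ u7
  u6 = (b.(0 + 0) + (0 + 0 + (0 + 0))) | (a.0 | 0) ⊢ —a→ u9, —b→ u8
  u7 = (0 + 0) | (0 | a.0) ⊢ —a→ u10
  u8 = (0 + 0) | (a.0 | 0) ⊢ —a→ u10
  u9 = (b.(0 + 0) + (0 + 0 + (0 + 0))) | (0 | 0) ⊢ —b→ u10
  u10 = (0 + 0) | (0 | 0) ⊢ ∅
Reachable graph of Q (11 states):
  v0 = a.((b.(0 + 0) + (0 + 0 + (0 + 0))) | b.(a.0 | a.0)) ⊢ —a→ v1
  v1 = (b.(0 + 0) + (0 + 0 + (0 + 0))) | b.(a.0 | a.0) ⊢ —b→ v2, —b→ v3
  v2 = (0 + 0) | b.(a.0 | a.0) ⊢ —b→ v4
  v3 = (b.(0 + 0) + (0 + 0 + (0 + 0))) | (a.0 | a.0) ⊢ —a→ v5, —a→ v6, —b→ v4
  v4 = (0 + 0) | (a.0 | a.0) ⊢ —a→ v7, —a→ v8
  v5 = (b.(0 + 0) + (0 + 0 + (0 + 0))) | (0 | a.0) ⊢ —a→ v9, —b→ v7
  v6 = (b.(0 + 0) + (0 + 0 + (0 + 0))) | (a.0 | 0) ⊢ —a→ v9, —b→ v8
  v7 = (0 + 0) | (0 | a.0) ⊢ —a→ v10
  v8 = (0 + 0) | (a.0 | 0) ⊢ —a→ v10
  v9 = (b.(0 + 0) + (0 + 0 + (0 + 0))) | (0 | 0) ⊢ —b→ v10
  v10 = (0 + 0) | (0 | 0) ⊢ ∅
Run σ = ⟨b⟩ on P: start {u0}
  [1] b ⇒ {u1}
  — P admits the full trace.
Run σ = ⟨b⟩ on Q: start {v0}
  [1] b ⇒ ∅ (Q stuck)

b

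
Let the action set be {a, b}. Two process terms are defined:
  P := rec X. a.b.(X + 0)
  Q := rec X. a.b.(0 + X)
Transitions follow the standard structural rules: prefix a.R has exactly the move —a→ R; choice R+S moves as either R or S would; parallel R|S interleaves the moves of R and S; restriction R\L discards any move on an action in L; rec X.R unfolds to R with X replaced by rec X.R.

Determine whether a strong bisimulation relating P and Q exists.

LTS(P): 3 reachable states
  m0 = rec X. a.b.(X + 0) :: =a=> m1
  m1 = b.((rec X. a.b.(X + 0)) + 0) :: =b=> m2
  m2 = (rec X. a.b.(X + 0)) + 0 :: =a=> m1
LTS(Q): 3 reachable states
  n0 = rec X. a.b.(0 + X) :: =a=> n1
  n1 = b.(0 + (rec X. a.b.(0 + X))) :: =b=> n2
  n2 = 0 + (rec X. a.b.(0 + X)) :: =a=> n1
Coarsest stable partition (strong bisimilarity classes):
  B0 = {m0, m2, n0, n2}
  B1 = {m1, n1}
m0 ∈ B0, n0 ∈ B0 → same block

YES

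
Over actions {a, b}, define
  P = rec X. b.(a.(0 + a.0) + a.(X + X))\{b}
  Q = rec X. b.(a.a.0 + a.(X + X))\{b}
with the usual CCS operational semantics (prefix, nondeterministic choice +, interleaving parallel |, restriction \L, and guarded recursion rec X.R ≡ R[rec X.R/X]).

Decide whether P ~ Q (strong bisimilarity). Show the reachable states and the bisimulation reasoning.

bisimilar

LTS(P): 5 reachable states
  m0 = rec X. b.(a.(0 + a.0) + a.(X + X))\{b} has moves --b--▸ m1
  m1 = (a.(0 + a.0) + a.((rec X. b.(a.(0 + a.0) + a.(X + X))\{b}) + (rec X. b.(a.(0 + a.0) + a.(X + X))\{b})))\{b} has moves --a--▸ m2, --a--▸ m3
  m2 = ((rec X. b.(a.(0 + a.0) + a.(X + X))\{b}) + (rec X. b.(a.(0 + a.0) + a.(X + X))\{b}))\{b} has moves ∅
  m3 = (0 + a.0)\{b} has moves --a--▸ m4
  m4 = 0\{b} has moves ∅
LTS(Q): 5 reachable states
  n0 = rec X. b.(a.a.0 + a.(X + X))\{b} has moves --b--▸ n1
  n1 = (a.a.0 + a.((rec X. b.(a.a.0 + a.(X + X))\{b}) + (rec X. b.(a.a.0 + a.(X + X))\{b})))\{b} has moves --a--▸ n2, --a--▸ n3
  n2 = ((rec X. b.(a.a.0 + a.(X + X))\{b}) + (rec X. b.(a.a.0 + a.(X + X))\{b}))\{b} has moves ∅
  n3 = (a.0)\{b} has moves --a--▸ n4
  n4 = 0\{b} has moves ∅
Bisimilarity quotient blocks:
  B0 = {m0, n0}
  B1 = {m1, n1}
  B2 = {m2, m4, n2, n4}
  B3 = {m3, n3}
m0 ∈ B0, n0 ∈ B0 → same block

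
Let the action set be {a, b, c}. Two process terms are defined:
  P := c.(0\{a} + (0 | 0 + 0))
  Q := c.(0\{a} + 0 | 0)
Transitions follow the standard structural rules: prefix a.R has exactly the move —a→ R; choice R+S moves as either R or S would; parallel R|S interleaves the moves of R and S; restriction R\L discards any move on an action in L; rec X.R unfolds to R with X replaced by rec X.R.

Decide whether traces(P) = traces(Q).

trace-equivalent

Reachable graph of P (2 states):
  s0 = c.(0\{a} + (0 | 0 + 0)) ⊢ —c→ s1
  s1 = 0\{a} + (0 | 0 + 0) ⊢ stopped
Reachable graph of Q (2 states):
  t0 = c.(0\{a} + 0 | 0) ⊢ —c→ t1
  t1 = 0\{a} + 0 | 0 ⊢ stopped
Partition-refinement fixed point:
  B0 = {s0, t0}
  B1 = {s1, t1}
s0 ∈ B0, t0 ∈ B0 → same block
Bisimilar ⇒ trace-equivalent.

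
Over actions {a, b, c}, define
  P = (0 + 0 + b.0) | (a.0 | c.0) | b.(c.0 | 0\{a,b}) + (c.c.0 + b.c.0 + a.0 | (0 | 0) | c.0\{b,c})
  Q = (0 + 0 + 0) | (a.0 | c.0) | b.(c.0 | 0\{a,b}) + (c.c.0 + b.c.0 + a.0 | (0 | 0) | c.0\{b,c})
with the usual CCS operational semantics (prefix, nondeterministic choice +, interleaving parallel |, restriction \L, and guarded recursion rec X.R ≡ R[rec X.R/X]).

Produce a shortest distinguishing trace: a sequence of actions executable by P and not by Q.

Reachable graph of P (29 states):
  p0 = (0 + 0 + b.0) | (a.0 | c.0) | b.(c.0 | 0\{a,b}) + (c.c.0 + b.c.0 + a.0 | (0 | 0) | c.0\{b,c}) ⊢ =a=> p1, =a=> p2, =b=> p3, =b=> p4, =b=> p5, =c=> p5, =c=> p6, =c=> p7
  p1 = (0 + 0 + b.0) | (0 | c.0) | b.(c.0 | 0\{a,b}) ⊢ =b=> p8, =b=> p9, =c=> p10
  p2 = 0 | (0 | 0) | c.0\{b,c} ⊢ =c=> p11
  p3 = (0 + 0 + b.0) | (a.0 | c.0) | (c.0 | 0\{a,b}) ⊢ =a=> p8, =b=> p12, =c=> p13, =c=> p14
  p4 = 0 | (a.0 | c.0) | b.(c.0 | 0\{a,b}) ⊢ =a=> p9, =b=> p12, =c=> p15
  p5 = c.0 ⊢ =c=> p16
  p6 = (0 + 0 + b.0) | (a.0 | 0) | b.(c.0 | 0\{a,b}) ⊢ =a=> p10, =b=> p13, =b=> p15
  p7 = a.0 | (0 | 0) | 0\{b,c} ⊢ =a=> p11
  p8 = (0 + 0 + b.0) | (0 | c.0) | (c.0 | 0\{a,b}) ⊢ =b=> p17, =c=> p18, =c=> p19
  p9 = 0 | (0 | c.0) | b.(c.0 | 0\{a,b}) ⊢ =b=> p17, =c=> p20
  p10 = (0 + 0 + b.0) | (0 | 0) | b.(c.0 | 0\{a,b}) ⊢ =b=> p18, =b=> p20
  p11 = 0 | (0 | 0) | 0\{b,c} ⊢ ∅
  p12 = 0 | (a.0 | c.0) | (c.0 | 0\{a,b}) ⊢ =a=> p17, =c=> p21, =c=> p22
  p13 = (0 + 0 + b.0) | (a.0 | 0) | (c.0 | 0\{a,b}) ⊢ =a=> p18, =b=> p21, =c=> p23
  p14 = (0 + 0 + b.0) | (a.0 | c.0) | (0 | 0\{a,b}) ⊢ =a=> p19, =b=> p22, =c=> p23
  p15 = 0 | (a.0 | 0) | b.(c.0 | 0\{a,b}) ⊢ =a=> p20, =b=> p21
  p16 = 0 ⊢ ∅
  p17 = 0 | (0 | c.0) | (c.0 | 0\{a,b}) ⊢ =c=> p24, =c=> p25
  p18 = (0 + 0 + b.0) | (0 | 0) | (c.0 | 0\{a,b}) ⊢ =b=> p24, =c=> p26
  p19 = (0 + 0 + b.0) | (0 | c.0) | (0 | 0\{a,b}) ⊢ =b=> p25, =c=> p26
  p20 = 0 | (0 | 0) | b.(c.0 | 0\{a,b}) ⊢ =b=> p24
  p21 = 0 | (a.0 | 0) | (c.0 | 0\{a,b}) ⊢ =a=> p24, =c=> p27
  p22 = 0 | (a.0 | c.0) | (0 | 0\{a,b}) ⊢ =a=> p25, =c=> p27
  p23 = (0 + 0 + b.0) | (a.0 | 0) | (0 | 0\{a,b}) ⊢ =a=> p26, =b=> p27
  p24 = 0 | (0 | 0) | (c.0 | 0\{a,b}) ⊢ =c=> p28
  p25 = 0 | (0 | c.0) | (0 | 0\{a,b}) ⊢ =c=> p28
  p26 = (0 + 0 + b.0) | (0 | 0) | (0 | 0\{a,b}) ⊢ =b=> p28
  p27 = 0 | (a.0 | 0) | (0 | 0\{a,b}) ⊢ =a=> p28
  p28 = 0 | (0 | 0) | (0 | 0\{a,b}) ⊢ ∅
Reachable graph of Q (17 states):
  q0 = (0 + 0 + 0) | (a.0 | c.0) | b.(c.0 | 0\{a,b}) + (c.c.0 + b.c.0 + a.0 | (0 | 0) | c.0\{b,c}) ⊢ =a=> q1, =a=> q2, =b=> q3, =b=> q4, =c=> q4, =c=> q5, =c=> q6
  q1 = (0 + 0 + 0) | (0 | c.0) | b.(c.0 | 0\{a,b}) ⊢ =b=> q7, =c=> q8
  q2 = 0 | (0 | 0) | c.0\{b,c} ⊢ =c=> q9
  q3 = (0 + 0 + 0) | (a.0 | c.0) | (c.0 | 0\{a,b}) ⊢ =a=> q7, =c=> q10, =c=> q11
  q4 = c.0 ⊢ =c=> q12
  q5 = (0 + 0 + 0) | (a.0 | 0) | b.(c.0 | 0\{a,b}) ⊢ =a=> q8, =b=> q10
  q6 = a.0 | (0 | 0) | 0\{b,c} ⊢ =a=> q9
  q7 = (0 + 0 + 0) | (0 | c.0) | (c.0 | 0\{a,b}) ⊢ =c=> q13, =c=> q14
  q8 = (0 + 0 + 0) | (0 | 0) | b.(c.0 | 0\{a,b}) ⊢ =b=> q13
  q9 = 0 | (0 | 0) | 0\{b,c} ⊢ ∅
  q10 = (0 + 0 + 0) | (a.0 | 0) | (c.0 | 0\{a,b}) ⊢ =a=> q13, =c=> q15
  q11 = (0 + 0 + 0) | (a.0 | c.0) | (0 | 0\{a,b}) ⊢ =a=> q14, =c=> q15
  q12 = 0 ⊢ ∅
  q13 = (0 + 0 + 0) | (0 | 0) | (c.0 | 0\{a,b}) ⊢ =c=> q16
  q14 = (0 + 0 + 0) | (0 | c.0) | (0 | 0\{a,b}) ⊢ =c=> q16
  q15 = (0 + 0 + 0) | (a.0 | 0) | (0 | 0\{a,b}) ⊢ =a=> q16
  q16 = (0 + 0 + 0) | (0 | 0) | (0 | 0\{a,b}) ⊢ ∅
Trace ⟨bb⟩ through P, begin at {p0}:
  [1] b ⇒ {p3, p4, p5}
  [2] b ⇒ {p12}
  — P admits the full trace.
Trace ⟨bb⟩ through Q, begin at {q0}:
  [1] b ⇒ {q3, q4}
  [2] b ⇒ no successor for Q

bb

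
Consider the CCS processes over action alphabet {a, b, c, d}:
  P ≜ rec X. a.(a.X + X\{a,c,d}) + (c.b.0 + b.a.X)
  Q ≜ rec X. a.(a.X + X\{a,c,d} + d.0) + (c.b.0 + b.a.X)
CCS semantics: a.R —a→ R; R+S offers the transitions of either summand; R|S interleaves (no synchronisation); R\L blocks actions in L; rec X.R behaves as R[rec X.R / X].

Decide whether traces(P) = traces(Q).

Reachable graph of P (6 states):
  p0 = rec X. a.(a.X + X\{a,c,d}) + (c.b.0 + b.a.X) | --a--▸ p1, --b--▸ p2, --c--▸ p3
  p1 = a.(rec X. a.(a.X + X\{a,c,d}) + (c.b.0 + b.a.X)) + (rec X. a.(a.X + X\{a,c,d}) + (c.b.0 + b.a.X))\{a,c,d} | --a--▸ p0, --b--▸ p4
  p2 = a.(rec X. a.(a.X + X\{a,c,d}) + (c.b.0 + b.a.X)) | --a--▸ p0
  p3 = b.0 | --b--▸ p5
  p4 = (a.(rec X. a.(a.X + X\{a,c,d}) + (c.b.0 + b.a.X)))\{a,c,d} | ·
  p5 = 0 | ·
Reachable graph of Q (6 states):
  q0 = rec X. a.(a.X + X\{a,c,d} + d.0) + (c.b.0 + b.a.X) | --a--▸ q1, --b--▸ q2, --c--▸ q3
  q1 = a.(rec X. a.(a.X + X\{a,c,d} + d.0) + (c.b.0 + b.a.X)) + (rec X. a.(a.X + X\{a,c,d} + d.0) + (c.b.0 + b.a.X))\{a,c,d} + d.0 | --a--▸ q0, --b--▸ q4, --d--▸ q5
  q2 = a.(rec X. a.(a.X + X\{a,c,d} + d.0) + (c.b.0 + b.a.X)) | --a--▸ q0
  q3 = b.0 | --b--▸ q5
  q4 = (a.(rec X. a.(a.X + X\{a,c,d} + d.0) + (c.b.0 + b.a.X)))\{a,c,d} | ·
  q5 = 0 | ·
Executing ad from Q (initial set {q0}):
  after a @ step 1: {q1}
  after d @ step 2: {q5}
  Q completes σ.
Executing ad from P (initial set {p0}):
  after a @ step 1: {p1}
  after d @ step 2: ∅  — P cannot continue

NO — witness ⟨ad⟩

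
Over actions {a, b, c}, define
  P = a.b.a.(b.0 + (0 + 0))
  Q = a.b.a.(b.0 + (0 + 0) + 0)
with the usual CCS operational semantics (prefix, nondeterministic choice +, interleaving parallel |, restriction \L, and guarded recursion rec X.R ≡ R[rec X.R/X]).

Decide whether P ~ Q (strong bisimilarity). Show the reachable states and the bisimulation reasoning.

YES

P's transition system — 5 states:
  u0 = a.b.a.(b.0 + (0 + 0)) ⊢ ··a··> u1
  u1 = b.a.(b.0 + (0 + 0)) ⊢ ··b··> u2
  u2 = a.(b.0 + (0 + 0)) ⊢ ··a··> u3
  u3 = b.0 + (0 + 0) ⊢ ··b··> u4
  u4 = 0 ⊢ (no moves)
Q's transition system — 5 states:
  v0 = a.b.a.(b.0 + (0 + 0) + 0) ⊢ ··a··> v1
  v1 = b.a.(b.0 + (0 + 0) + 0) ⊢ ··b··> v2
  v2 = a.(b.0 + (0 + 0) + 0) ⊢ ··a··> v3
  v3 = b.0 + (0 + 0) + 0 ⊢ ··b··> v4
  v4 = 0 ⊢ (no moves)
Partition-refinement fixed point:
  B0 = {u0, v0}
  B1 = {u1, v1}
  B2 = {u2, v2}
  B3 = {u3, v3}
  B4 = {u4, v4}
u0 ∈ B0, v0 ∈ B0 → same block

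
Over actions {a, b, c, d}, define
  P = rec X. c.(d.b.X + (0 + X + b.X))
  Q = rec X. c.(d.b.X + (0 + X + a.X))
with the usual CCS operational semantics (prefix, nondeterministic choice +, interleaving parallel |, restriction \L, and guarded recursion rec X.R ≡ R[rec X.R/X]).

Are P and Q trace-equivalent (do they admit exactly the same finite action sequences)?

LTS(P): 3 reachable states
  s0 = rec X. c.(d.b.X + (0 + X + b.X)) :: =c=> s1
  s1 = d.b.(rec X. c.(d.b.X + (0 + X + b.X))) + (0 + (rec X. c.(d.b.X + (0 + X + b.X))) + b.(rec X. c.(d.b.X + (0 + X + b.X)))) :: =b=> s0, =c=> s1, =d=> s2
  s2 = b.(rec X. c.(d.b.X + (0 + X + b.X))) :: =b=> s0
LTS(Q): 3 reachable states
  t0 = rec X. c.(d.b.X + (0 + X + a.X)) :: =c=> t1
  t1 = d.b.(rec X. c.(d.b.X + (0 + X + a.X))) + (0 + (rec X. c.(d.b.X + (0 + X + a.X))) + a.(rec X. c.(d.b.X + (0 + X + a.X)))) :: =a=> t0, =c=> t1, =d=> t2
  t2 = b.(rec X. c.(d.b.X + (0 + X + a.X))) :: =b=> t0
Run σ = ⟨cb⟩ on P: start {s0}
  after c @ step 1: {s1}
  after b @ step 2: {s0}
  — P admits the full trace.
Run σ = ⟨cb⟩ on Q: start {t0}
  after c @ step 1: {t1}
  after b @ step 2: ∅  — Q cannot continue

traces(P) ≠ traces(Q) — witness ⟨cb⟩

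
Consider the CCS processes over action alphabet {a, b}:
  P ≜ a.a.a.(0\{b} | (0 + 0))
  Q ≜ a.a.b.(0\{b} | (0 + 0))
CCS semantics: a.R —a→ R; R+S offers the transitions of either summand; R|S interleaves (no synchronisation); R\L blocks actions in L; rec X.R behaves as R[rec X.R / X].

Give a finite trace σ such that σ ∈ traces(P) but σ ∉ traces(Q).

LTS(P): 4 reachable states
  s0 = a.a.a.(0\{b} | (0 + 0)) has moves —a→ s1
  s1 = a.a.(0\{b} | (0 + 0)) has moves —a→ s2
  s2 = a.(0\{b} | (0 + 0)) has moves —a→ s3
  s3 = 0\{b} | (0 + 0) has moves stopped
LTS(Q): 4 reachable states
  t0 = a.a.b.(0\{b} | (0 + 0)) has moves —a→ t1
  t1 = a.b.(0\{b} | (0 + 0)) has moves —a→ t2
  t2 = b.(0\{b} | (0 + 0)) has moves —b→ t3
  t3 = 0\{b} | (0 + 0) has moves stopped
Executing aaa from P (initial set {s0}):
  step 1 (a): {s1}
  step 2 (a): {s2}
  step 3 (a): {s3}
  ✓ P
Executing aaa from Q (initial set {t0}):
  step 1 (a): {t1}
  step 2 (a): {t2}
  step 3 (a): ∅ (Q stuck)

aaa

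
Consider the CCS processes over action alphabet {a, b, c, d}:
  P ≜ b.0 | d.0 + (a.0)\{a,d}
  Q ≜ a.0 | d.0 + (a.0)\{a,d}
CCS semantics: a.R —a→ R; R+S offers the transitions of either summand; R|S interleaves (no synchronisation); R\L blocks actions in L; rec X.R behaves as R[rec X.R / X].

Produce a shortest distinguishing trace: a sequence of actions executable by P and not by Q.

b

P's transition system — 4 states:
  p0 = b.0 | d.0 + (a.0)\{a,d} → =b=> p1, =d=> p2
  p1 = 0 | d.0 → =d=> p3
  p2 = b.0 | 0 → =b=> p3
  p3 = 0 | 0 → ·
Q's transition system — 4 states:
  q0 = a.0 | d.0 + (a.0)\{a,d} → =a=> q1, =d=> q2
  q1 = 0 | d.0 → =d=> q3
  q2 = a.0 | 0 → =a=> q3
  q3 = 0 | 0 → ·
Trace ⟨b⟩ through P, begin at {p0}:
  [1] b ⇒ {p1}
  P completes σ.
Trace ⟨b⟩ through Q, begin at {q0}:
  [1] b ⇒ ∅  — Q cannot continue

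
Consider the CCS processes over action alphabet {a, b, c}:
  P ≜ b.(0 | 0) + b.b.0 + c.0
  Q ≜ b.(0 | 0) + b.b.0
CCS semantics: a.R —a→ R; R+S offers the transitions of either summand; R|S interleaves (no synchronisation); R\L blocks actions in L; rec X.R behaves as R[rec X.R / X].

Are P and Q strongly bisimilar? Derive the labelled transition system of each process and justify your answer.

LTS(P): 4 reachable states
  u0 = b.(0 | 0) + b.b.0 + c.0 ⊢ =b=> u1, =b=> u2, =c=> u3
  u1 = 0 | 0 ⊢ ∅
  u2 = b.0 ⊢ =b=> u3
  u3 = 0 ⊢ ∅
LTS(Q): 4 reachable states
  v0 = b.(0 | 0) + b.b.0 ⊢ =b=> v1, =b=> v2
  v1 = 0 | 0 ⊢ ∅
  v2 = b.0 ⊢ =b=> v3
  v3 = 0 ⊢ ∅
Coarsest stable partition (strong bisimilarity classes):
  B0 = {u0}
  B1 = {u2, v2}
  B2 = {u1, u3, v1, v3}
  B3 = {v0}
u0 ∈ B0, v0 ∈ B3 → different blocks

P ≁ Q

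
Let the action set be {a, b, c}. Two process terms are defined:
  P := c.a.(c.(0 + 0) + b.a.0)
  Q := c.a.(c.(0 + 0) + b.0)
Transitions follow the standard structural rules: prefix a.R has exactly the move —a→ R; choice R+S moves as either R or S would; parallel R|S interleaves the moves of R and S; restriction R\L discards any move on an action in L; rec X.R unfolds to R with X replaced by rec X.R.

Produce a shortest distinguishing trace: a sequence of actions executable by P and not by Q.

Reachable graph of P (6 states):
  m0 = c.a.(c.(0 + 0) + b.a.0) has moves --c--▸ m1
  m1 = a.(c.(0 + 0) + b.a.0) has moves --a--▸ m2
  m2 = c.(0 + 0) + b.a.0 has moves --b--▸ m3, --c--▸ m4
  m3 = a.0 has moves --a--▸ m5
  m4 = 0 + 0 has moves (no moves)
  m5 = 0 has moves (no moves)
Reachable graph of Q (5 states):
  n0 = c.a.(c.(0 + 0) + b.0) has moves --c--▸ n1
  n1 = a.(c.(0 + 0) + b.0) has moves --a--▸ n2
  n2 = c.(0 + 0) + b.0 has moves --b--▸ n3, --c--▸ n4
  n3 = 0 has moves (no moves)
  n4 = 0 + 0 has moves (no moves)
Executing caba from P (initial set {m0}):
  after c @ step 1: {m1}
  after a @ step 2: {m2}
  after b @ step 3: {m3}
  after a @ step 4: {m5}
  ✓ P
Executing caba from Q (initial set {n0}):
  after c @ step 1: {n1}
  after a @ step 2: {n2}
  after b @ step 3: {n3}
  after a @ step 4: no successor for Q

caba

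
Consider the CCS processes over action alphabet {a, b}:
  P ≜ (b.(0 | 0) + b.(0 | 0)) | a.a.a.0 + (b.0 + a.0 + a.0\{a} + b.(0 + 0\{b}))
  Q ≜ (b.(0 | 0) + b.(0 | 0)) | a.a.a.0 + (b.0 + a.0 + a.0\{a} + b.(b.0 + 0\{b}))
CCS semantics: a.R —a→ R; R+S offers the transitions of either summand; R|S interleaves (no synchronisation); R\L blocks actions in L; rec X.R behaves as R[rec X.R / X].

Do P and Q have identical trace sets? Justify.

LTS(P): 11 reachable states
  s0 = (b.(0 | 0) + b.(0 | 0)) | a.a.a.0 + (b.0 + a.0 + a.0\{a} + b.(0 + 0\{b})) :: --a--▸ s1, --a--▸ s2, --a--▸ s3, --b--▸ s2, --b--▸ s4, --b--▸ s5
  s1 = (b.(0 | 0) + b.(0 | 0)) | a.a.0 :: --a--▸ s6, --b--▸ s7
  s2 = 0 :: ·
  s3 = 0\{a} :: ·
  s4 = 0 + 0\{b} :: ·
  s5 = 0 | 0 | a.a.a.0 :: --a--▸ s7
  s6 = (b.(0 | 0) + b.(0 | 0)) | a.0 :: --a--▸ s8, --b--▸ s9
  s7 = 0 | 0 | a.a.0 :: --a--▸ s9
  s8 = (b.(0 | 0) + b.(0 | 0)) | 0 :: --b--▸ s10
  s9 = 0 | 0 | a.0 :: --a--▸ s10
  s10 = 0 | 0 | 0 :: ·
LTS(Q): 11 reachable states
  t0 = (b.(0 | 0) + b.(0 | 0)) | a.a.a.0 + (b.0 + a.0 + a.0\{a} + b.(b.0 + 0\{b})) :: --a--▸ t1, --a--▸ t2, --a--▸ t3, --b--▸ t2, --b--▸ t4, --b--▸ t5
  t1 = (b.(0 | 0) + b.(0 | 0)) | a.a.0 :: --a--▸ t6, --b--▸ t7
  t2 = 0 :: ·
  t3 = 0\{a} :: ·
  t4 = 0 | 0 | a.a.a.0 :: --a--▸ t7
  t5 = b.0 + 0\{b} :: --b--▸ t2
  t6 = (b.(0 | 0) + b.(0 | 0)) | a.0 :: --a--▸ t8, --b--▸ t9
  t7 = 0 | 0 | a.a.0 :: --a--▸ t9
  t8 = (b.(0 | 0) + b.(0 | 0)) | 0 :: --b--▸ t10
  t9 = 0 | 0 | a.0 :: --a--▸ t10
  t10 = 0 | 0 | 0 :: ·
Trace ⟨bb⟩ through Q, begin at {t0}:
  after b @ step 1: {t2, t4, t5}
  after b @ step 2: {t2}
  ✓ Q
Trace ⟨bb⟩ through P, begin at {s0}:
  after b @ step 1: {s2, s4, s5}
  after b @ step 2: no successor for P

NO — witness ⟨bb⟩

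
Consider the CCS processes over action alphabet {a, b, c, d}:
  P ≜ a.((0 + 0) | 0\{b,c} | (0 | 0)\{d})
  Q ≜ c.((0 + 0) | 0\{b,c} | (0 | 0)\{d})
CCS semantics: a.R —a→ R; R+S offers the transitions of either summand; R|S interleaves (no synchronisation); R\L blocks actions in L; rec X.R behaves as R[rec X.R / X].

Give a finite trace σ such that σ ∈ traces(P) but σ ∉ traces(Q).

Reachable graph of P (2 states):
  u0 = a.((0 + 0) | 0\{b,c} | (0 | 0)\{d}) | ··a··> u1
  u1 = (0 + 0) | 0\{b,c} | (0 | 0)\{d} | ·
Reachable graph of Q (2 states):
  v0 = c.((0 + 0) | 0\{b,c} | (0 | 0)\{d}) | ··c··> v1
  v1 = (0 + 0) | 0\{b,c} | (0 | 0)\{d} | ·
Trace ⟨a⟩ through P, begin at {u0}:
  [1] a ⇒ {u1}
  — P admits the full trace.
Trace ⟨a⟩ through Q, begin at {v0}:
  [1] a ⇒ ∅  — Q cannot continue

a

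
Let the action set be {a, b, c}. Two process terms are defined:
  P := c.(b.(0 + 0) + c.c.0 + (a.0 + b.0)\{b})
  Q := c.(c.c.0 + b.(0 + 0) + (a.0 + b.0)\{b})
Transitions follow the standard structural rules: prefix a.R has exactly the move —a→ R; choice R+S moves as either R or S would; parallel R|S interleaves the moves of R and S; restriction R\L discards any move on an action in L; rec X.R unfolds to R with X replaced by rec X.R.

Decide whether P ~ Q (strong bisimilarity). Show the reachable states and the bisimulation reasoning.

P ~ Q

LTS(P): 6 reachable states
  m0 = c.(b.(0 + 0) + c.c.0 + (a.0 + b.0)\{b}) :: --c--▸ m1
  m1 = b.(0 + 0) + c.c.0 + (a.0 + b.0)\{b} :: --a--▸ m2, --b--▸ m3, --c--▸ m4
  m2 = 0\{b} :: ∅
  m3 = 0 + 0 :: ∅
  m4 = c.0 :: --c--▸ m5
  m5 = 0 :: ∅
LTS(Q): 6 reachable states
  n0 = c.(c.c.0 + b.(0 + 0) + (a.0 + b.0)\{b}) :: --c--▸ n1
  n1 = c.c.0 + b.(0 + 0) + (a.0 + b.0)\{b} :: --a--▸ n2, --b--▸ n3, --c--▸ n4
  n2 = 0\{b} :: ∅
  n3 = 0 + 0 :: ∅
  n4 = c.0 :: --c--▸ n5
  n5 = 0 :: ∅
Coarsest stable partition (strong bisimilarity classes):
  B0 = {m0, n0}
  B1 = {m1, n1}
  B2 = {m2, m3, m5, n2, n3, n5}
  B3 = {m4, n4}
m0 ∈ B0, n0 ∈ B0 → same block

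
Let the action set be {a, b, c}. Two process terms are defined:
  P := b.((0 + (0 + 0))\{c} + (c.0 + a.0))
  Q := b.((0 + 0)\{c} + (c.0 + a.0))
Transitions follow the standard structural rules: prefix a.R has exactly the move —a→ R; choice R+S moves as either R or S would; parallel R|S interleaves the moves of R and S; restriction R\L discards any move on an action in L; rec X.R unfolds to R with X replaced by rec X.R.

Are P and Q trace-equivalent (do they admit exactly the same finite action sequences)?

LTS(P): 3 reachable states
  u0 = b.((0 + (0 + 0))\{c} + (c.0 + a.0)) | —b→ u1
  u1 = (0 + (0 + 0))\{c} + (c.0 + a.0) | —a→ u2, —c→ u2
  u2 = 0 | (no moves)
LTS(Q): 3 reachable states
  v0 = b.((0 + 0)\{c} + (c.0 + a.0)) | —b→ v1
  v1 = (0 + 0)\{c} + (c.0 + a.0) | —a→ v2, —c→ v2
  v2 = 0 | (no moves)
Coarsest stable partition (strong bisimilarity classes):
  B0 = {u0, v0}
  B1 = {u1, v1}
  B2 = {u2, v2}
u0 ∈ B0, v0 ∈ B0 → same block
Bisimilar ⇒ trace-equivalent.

traces(P) = traces(Q)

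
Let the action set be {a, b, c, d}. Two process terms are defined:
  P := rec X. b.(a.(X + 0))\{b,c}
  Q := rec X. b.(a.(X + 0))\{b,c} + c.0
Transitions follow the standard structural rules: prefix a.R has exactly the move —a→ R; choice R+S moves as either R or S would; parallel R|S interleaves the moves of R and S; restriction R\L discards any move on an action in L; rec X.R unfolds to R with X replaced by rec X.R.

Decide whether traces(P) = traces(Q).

LTS(P): 3 reachable states
  u0 = rec X. b.(a.(X + 0))\{b,c} ⊢ ··b··> u1
  u1 = (a.((rec X. b.(a.(X + 0))\{b,c}) + 0))\{b,c} ⊢ ··a··> u2
  u2 = ((rec X. b.(a.(X + 0))\{b,c}) + 0)\{b,c} ⊢ stopped
LTS(Q): 4 reachable states
  v0 = rec X. b.(a.(X + 0))\{b,c} + c.0 ⊢ ··b··> v1, ··c··> v2
  v1 = (a.((rec X. b.(a.(X + 0))\{b,c} + c.0) + 0))\{b,c} ⊢ ··a··> v3
  v2 = 0 ⊢ stopped
  v3 = ((rec X. b.(a.(X + 0))\{b,c} + c.0) + 0)\{b,c} ⊢ stopped
Executing c from Q (initial set {v0}):
  step 1 (c): {v2}
  — Q admits the full trace.
Executing c from P (initial set {u0}):
  step 1 (c): no successor for P

trace-distinct — witness ⟨c⟩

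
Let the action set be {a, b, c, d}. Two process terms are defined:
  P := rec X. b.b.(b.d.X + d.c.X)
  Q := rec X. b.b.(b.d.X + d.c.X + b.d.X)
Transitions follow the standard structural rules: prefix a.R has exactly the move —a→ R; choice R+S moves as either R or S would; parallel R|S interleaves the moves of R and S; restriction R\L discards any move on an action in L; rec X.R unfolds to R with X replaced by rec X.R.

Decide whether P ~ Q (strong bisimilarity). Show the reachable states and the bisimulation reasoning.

LTS(P): 5 reachable states
  p0 = rec X. b.b.(b.d.X + d.c.X) | --b--▸ p1
  p1 = b.(b.d.(rec X. b.b.(b.d.X + d.c.X)) + d.c.(rec X. b.b.(b.d.X + d.c.X))) | --b--▸ p2
  p2 = b.d.(rec X. b.b.(b.d.X + d.c.X)) + d.c.(rec X. b.b.(b.d.X + d.c.X)) | --b--▸ p3, --d--▸ p4
  p3 = d.(rec X. b.b.(b.d.X + d.c.X)) | --d--▸ p0
  p4 = c.(rec X. b.b.(b.d.X + d.c.X)) | --c--▸ p0
LTS(Q): 5 reachable states
  q0 = rec X. b.b.(b.d.X + d.c.X + b.d.X) | --b--▸ q1
  q1 = b.(b.d.(rec X. b.b.(b.d.X + d.c.X + b.d.X)) + d.c.(rec X. b.b.(b.d.X + d.c.X + b.d.X)) + b.d.(rec X. b.b.(b.d.X + d.c.X + b.d.X))) | --b--▸ q2
  q2 = b.d.(rec X. b.b.(b.d.X + d.c.X + b.d.X)) + d.c.(rec X. b.b.(b.d.X + d.c.X + b.d.X)) + b.d.(rec X. b.b.(b.d.X + d.c.X + b.d.X)) | --b--▸ q3, --d--▸ q4
  q3 = d.(rec X. b.b.(b.d.X + d.c.X + b.d.X)) | --d--▸ q0
  q4 = c.(rec X. b.b.(b.d.X + d.c.X + b.d.X)) | --c--▸ q0
Partition-refinement fixed point:
  B0 = {p0, q0}
  B1 = {p1, q1}
  B2 = {p2, q2}
  B3 = {p4, q4}
  B4 = {p3, q3}
p0 ∈ B0, q0 ∈ B0 → same block

P ~ Q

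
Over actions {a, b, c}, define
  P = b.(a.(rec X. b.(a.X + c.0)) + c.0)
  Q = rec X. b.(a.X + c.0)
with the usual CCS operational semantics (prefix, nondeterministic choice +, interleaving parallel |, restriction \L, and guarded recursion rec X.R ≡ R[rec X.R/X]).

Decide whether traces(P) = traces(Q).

trace-equivalent

LTS(P): 4 reachable states
  p0 = b.(a.(rec X. b.(a.X + c.0)) + c.0) :: --b--▸ p1
  p1 = a.(rec X. b.(a.X + c.0)) + c.0 :: --a--▸ p2, --c--▸ p3
  p2 = rec X. b.(a.X + c.0) :: --b--▸ p1
  p3 = 0 :: ∅
LTS(Q): 3 reachable states
  q0 = rec X. b.(a.X + c.0) :: --b--▸ q1
  q1 = a.(rec X. b.(a.X + c.0)) + c.0 :: --a--▸ q0, --c--▸ q2
  q2 = 0 :: ∅
Partition-refinement fixed point:
  B0 = {p0, p2, q0}
  B1 = {p1, q1}
  B2 = {p3, q2}
p0 ∈ B0, q0 ∈ B0 → same block
Bisimilar ⇒ trace-equivalent.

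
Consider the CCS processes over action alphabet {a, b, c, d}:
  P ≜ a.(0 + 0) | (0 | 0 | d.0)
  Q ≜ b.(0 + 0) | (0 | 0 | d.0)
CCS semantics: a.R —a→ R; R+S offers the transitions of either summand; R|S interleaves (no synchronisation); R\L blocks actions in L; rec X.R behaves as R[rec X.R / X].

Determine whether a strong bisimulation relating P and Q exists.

LTS(P): 4 reachable states
  u0 = a.(0 + 0) | (0 | 0 | d.0) has moves --a--▸ u1, --d--▸ u2
  u1 = (0 + 0) | (0 | 0 | d.0) has moves --d--▸ u3
  u2 = a.(0 + 0) | (0 | 0 | 0) has moves --a--▸ u3
  u3 = (0 + 0) | (0 | 0 | 0) has moves ·
LTS(Q): 4 reachable states
  v0 = b.(0 + 0) | (0 | 0 | d.0) has moves --b--▸ v1, --d--▸ v2
  v1 = (0 + 0) | (0 | 0 | d.0) has moves --d--▸ v3
  v2 = b.(0 + 0) | (0 | 0 | 0) has moves --b--▸ v3
  v3 = (0 + 0) | (0 | 0 | 0) has moves ·
Coarsest stable partition (strong bisimilarity classes):
  B0 = {u0}
  B1 = {u2}
  B2 = {u3, v3}
  B3 = {u1, v1}
  B4 = {v0}
  B5 = {v2}
u0 ∈ B0, v0 ∈ B4 → different blocks

P ≁ Q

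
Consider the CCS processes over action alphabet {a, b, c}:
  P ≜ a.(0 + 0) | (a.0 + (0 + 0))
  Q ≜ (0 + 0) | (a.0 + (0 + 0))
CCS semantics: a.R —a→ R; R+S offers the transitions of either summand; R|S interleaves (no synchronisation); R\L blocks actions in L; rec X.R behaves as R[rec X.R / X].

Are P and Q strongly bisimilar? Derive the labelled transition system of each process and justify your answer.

P ≁ Q

Reachable graph of P (4 states):
  m0 = a.(0 + 0) | (a.0 + (0 + 0)) | —a→ m1, —a→ m2
  m1 = (0 + 0) | (a.0 + (0 + 0)) | —a→ m3
  m2 = a.(0 + 0) | 0 | —a→ m3
  m3 = (0 + 0) | 0 | ·
Reachable graph of Q (2 states):
  n0 = (0 + 0) | (a.0 + (0 + 0)) | —a→ n1
  n1 = (0 + 0) | 0 | ·
Partition-refinement fixed point:
  B0 = {m0}
  B1 = {m1, m2, n0}
  B2 = {m3, n1}
m0 ∈ B0, n0 ∈ B1 → different blocks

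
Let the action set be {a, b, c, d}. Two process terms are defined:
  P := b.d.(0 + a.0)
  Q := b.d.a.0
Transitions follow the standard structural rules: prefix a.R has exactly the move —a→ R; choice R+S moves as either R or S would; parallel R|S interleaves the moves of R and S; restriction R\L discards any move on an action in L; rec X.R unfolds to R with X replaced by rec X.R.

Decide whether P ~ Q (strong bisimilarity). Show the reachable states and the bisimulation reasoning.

Reachable graph of P (4 states):
  m0 = b.d.(0 + a.0) | =b=> m1
  m1 = d.(0 + a.0) | =d=> m2
  m2 = 0 + a.0 | =a=> m3
  m3 = 0 | ∅
Reachable graph of Q (4 states):
  n0 = b.d.a.0 | =b=> n1
  n1 = d.a.0 | =d=> n2
  n2 = a.0 | =a=> n3
  n3 = 0 | ∅
Bisimilarity quotient blocks:
  B0 = {m0, n0}
  B1 = {m1, n1}
  B2 = {m2, n2}
  B3 = {m3, n3}
m0 ∈ B0, n0 ∈ B0 → same block

YES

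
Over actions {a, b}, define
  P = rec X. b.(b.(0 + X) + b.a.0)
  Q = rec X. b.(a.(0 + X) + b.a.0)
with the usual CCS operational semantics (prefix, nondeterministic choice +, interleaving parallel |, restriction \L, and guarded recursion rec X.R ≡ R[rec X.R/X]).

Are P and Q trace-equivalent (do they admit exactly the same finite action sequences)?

LTS(P): 5 reachable states
  p0 = rec X. b.(b.(0 + X) + b.a.0) :: --b--▸ p1
  p1 = b.(0 + (rec X. b.(b.(0 + X) + b.a.0))) + b.a.0 :: --b--▸ p2, --b--▸ p3
  p2 = 0 + (rec X. b.(b.(0 + X) + b.a.0)) :: --b--▸ p1
  p3 = a.0 :: --a--▸ p4
  p4 = 0 :: ∅
LTS(Q): 5 reachable states
  q0 = rec X. b.(a.(0 + X) + b.a.0) :: --b--▸ q1
  q1 = a.(0 + (rec X. b.(a.(0 + X) + b.a.0))) + b.a.0 :: --a--▸ q2, --b--▸ q3
  q2 = 0 + (rec X. b.(a.(0 + X) + b.a.0)) :: --b--▸ q1
  q3 = a.0 :: --a--▸ q4
  q4 = 0 :: ∅
Trace ⟨bbb⟩ through P, begin at {p0}:
  after b @ step 1: {p1}
  after b @ step 2: {p2, p3}
  after b @ step 3: {p1}
  ✓ P
Trace ⟨bbb⟩ through Q, begin at {q0}:
  after b @ step 1: {q1}
  after b @ step 2: {q3}
  after b @ step 3: ∅ (Q stuck)

trace-distinct — witness ⟨bbb⟩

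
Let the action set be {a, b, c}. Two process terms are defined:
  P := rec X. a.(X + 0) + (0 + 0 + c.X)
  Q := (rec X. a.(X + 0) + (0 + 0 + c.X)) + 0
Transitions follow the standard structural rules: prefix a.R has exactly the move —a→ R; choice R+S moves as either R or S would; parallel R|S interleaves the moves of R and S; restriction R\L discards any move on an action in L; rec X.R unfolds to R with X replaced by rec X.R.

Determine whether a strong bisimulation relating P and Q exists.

YES

P's transition system — 2 states:
  u0 = rec X. a.(X + 0) + (0 + 0 + c.X) has moves -a-> u1, -c-> u0
  u1 = (rec X. a.(X + 0) + (0 + 0 + c.X)) + 0 has moves -a-> u1, -c-> u0
Q's transition system — 2 states:
  v0 = (rec X. a.(X + 0) + (0 + 0 + c.X)) + 0 has moves -a-> v0, -c-> v1
  v1 = rec X. a.(X + 0) + (0 + 0 + c.X) has moves -a-> v0, -c-> v1
Bisimilarity quotient blocks:
  B0 = {u0, u1, v0, v1}
u0 ∈ B0, v0 ∈ B0 → same block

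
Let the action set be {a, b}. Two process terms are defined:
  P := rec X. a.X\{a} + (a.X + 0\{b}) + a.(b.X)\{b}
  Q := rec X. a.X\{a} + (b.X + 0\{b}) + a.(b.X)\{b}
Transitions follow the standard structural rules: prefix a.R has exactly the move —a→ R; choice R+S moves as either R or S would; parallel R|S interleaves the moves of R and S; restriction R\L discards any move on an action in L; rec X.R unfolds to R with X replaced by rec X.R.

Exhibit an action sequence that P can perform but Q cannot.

Reachable graph of P (3 states):
  u0 = rec X. a.X\{a} + (a.X + 0\{b}) + a.(b.X)\{b} :: --a--▸ u0, --a--▸ u1, --a--▸ u2
  u1 = (b.(rec X. a.X\{a} + (a.X + 0\{b}) + a.(b.X)\{b}))\{b} :: stopped
  u2 = (rec X. a.X\{a} + (a.X + 0\{b}) + a.(b.X)\{b})\{a} :: stopped
Reachable graph of Q (3 states):
  v0 = rec X. a.X\{a} + (b.X + 0\{b}) + a.(b.X)\{b} :: --a--▸ v1, --a--▸ v2, --b--▸ v0
  v1 = (b.(rec X. a.X\{a} + (b.X + 0\{b}) + a.(b.X)\{b}))\{b} :: stopped
  v2 = (rec X. a.X\{a} + (b.X + 0\{b}) + a.(b.X)\{b})\{a} :: --b--▸ v2
Executing aa from P (initial set {u0}):
  step 1 (a): {u0, u1, u2}
  step 2 (a): {u0, u1, u2}
  P completes σ.
Executing aa from Q (initial set {v0}):
  step 1 (a): {v1, v2}
  step 2 (a): ∅  — Q cannot continue

aa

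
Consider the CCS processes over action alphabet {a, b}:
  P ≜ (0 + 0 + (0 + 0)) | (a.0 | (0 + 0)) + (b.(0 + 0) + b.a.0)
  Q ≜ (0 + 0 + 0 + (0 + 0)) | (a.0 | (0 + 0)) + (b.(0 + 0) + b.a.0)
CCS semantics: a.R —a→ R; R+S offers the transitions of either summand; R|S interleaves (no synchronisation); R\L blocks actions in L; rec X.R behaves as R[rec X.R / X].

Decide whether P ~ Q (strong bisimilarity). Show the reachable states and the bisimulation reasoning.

P ~ Q

P's transition system — 5 states:
  m0 = (0 + 0 + (0 + 0)) | (a.0 | (0 + 0)) + (b.(0 + 0) + b.a.0) | -a-> m1, -b-> m2, -b-> m3
  m1 = (0 + 0 + (0 + 0)) | (0 | (0 + 0)) | ∅
  m2 = 0 + 0 | ∅
  m3 = a.0 | -a-> m4
  m4 = 0 | ∅
Q's transition system — 5 states:
  n0 = (0 + 0 + 0 + (0 + 0)) | (a.0 | (0 + 0)) + (b.(0 + 0) + b.a.0) | -a-> n1, -b-> n2, -b-> n3
  n1 = (0 + 0 + 0 + (0 + 0)) | (0 | (0 + 0)) | ∅
  n2 = 0 + 0 | ∅
  n3 = a.0 | -a-> n4
  n4 = 0 | ∅
Bisimilarity quotient blocks:
  B0 = {m0, n0}
  B1 = {m1, m2, m4, n1, n2, n4}
  B2 = {m3, n3}
m0 ∈ B0, n0 ∈ B0 → same block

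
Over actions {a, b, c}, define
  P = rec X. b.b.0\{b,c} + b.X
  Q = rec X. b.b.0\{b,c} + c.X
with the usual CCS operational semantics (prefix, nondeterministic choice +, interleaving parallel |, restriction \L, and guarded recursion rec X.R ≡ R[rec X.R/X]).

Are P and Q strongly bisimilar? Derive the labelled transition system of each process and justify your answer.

LTS(P): 3 reachable states
  m0 = rec X. b.b.0\{b,c} + b.X | ··b··> m0, ··b··> m1
  m1 = b.0\{b,c} | ··b··> m2
  m2 = 0\{b,c} | deadlocked
LTS(Q): 3 reachable states
  n0 = rec X. b.b.0\{b,c} + c.X | ··b··> n1, ··c··> n0
  n1 = b.0\{b,c} | ··b··> n2
  n2 = 0\{b,c} | deadlocked
Coarsest stable partition (strong bisimilarity classes):
  B0 = {m0}
  B1 = {m1, n1}
  B2 = {m2, n2}
  B3 = {n0}
m0 ∈ B0, n0 ∈ B3 → different blocks

P ≁ Q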